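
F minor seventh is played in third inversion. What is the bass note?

F minor seventh is F–Ab–C–Eb. Third inversion places the seventh in the bass: Eb.

Eb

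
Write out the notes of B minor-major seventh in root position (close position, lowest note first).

B, D, F#, A#

Spelling B minor-major seventh: B–D–F#–A#. In root position the root is bass, giving B, D, F#, A# from the bottom.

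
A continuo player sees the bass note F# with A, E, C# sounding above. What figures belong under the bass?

7

The notes F#, A, E, C# stack in thirds as F#–A–C#–E — an F# minor seventh chord. The bass F# is the root, so this is root position: figured 7.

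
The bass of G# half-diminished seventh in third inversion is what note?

F#

In third inversion the seventh is lowest. For G# half-diminished seventh (G#–B–D–F#) that is F#.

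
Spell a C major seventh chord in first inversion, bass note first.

E, G, B, C

Spelling C major seventh: C–E–G–B. In first inversion the third is bass, giving E, G, B, C from the bottom.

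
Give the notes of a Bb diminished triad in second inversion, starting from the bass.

Fb, Bb, Db

Spelling Bb diminished: Bb–Db–Fb. In second inversion the fifth is bass, giving Fb, Bb, Db from the bottom.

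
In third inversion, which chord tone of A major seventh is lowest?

G#

The seventh of A major seventh (A–C#–E–G#) is G#; that is the bass in third inversion.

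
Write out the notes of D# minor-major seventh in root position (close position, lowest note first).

D#, F#, A#, C##

Spelling D# minor-major seventh: D#–F#–A#–C##. In root position the root is bass, giving D#, F#, A#, C## from the bottom.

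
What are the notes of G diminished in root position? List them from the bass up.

Spelling G diminished: G–Bb–Db. In root position the root is bass, giving G, Bb, Db from the bottom.

G, Bb, Db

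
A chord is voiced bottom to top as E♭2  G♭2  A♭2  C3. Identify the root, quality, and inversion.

Reducing to letter names: Eb, Gb, Ab, C. These stack in thirds as Ab–C–Eb–Gb — an Ab dominant seventh chord.
Eb is the fifth of Ab dominant seventh; fifth in the bass means second inversion (figured bass 4/3).

Ab dominant seventh, second inversion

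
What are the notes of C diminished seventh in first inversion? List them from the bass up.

C diminished seventh is C–Eb–Gb–Bbb. First inversion puts the third (Eb) in the bass, with the remaining tones above: Eb, Gb, Bbb, C.

Eb, Gb, Bbb, C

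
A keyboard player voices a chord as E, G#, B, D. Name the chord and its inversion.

E dominant seventh, root position

The distinct note names are E, G#, B, D. Stacked in thirds they read E–G#–B–D, which is a dominant seventh chord on E.
E is the root of E dominant seventh; root in the bass means root position (figured bass 7).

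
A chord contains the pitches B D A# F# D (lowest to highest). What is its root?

B

Reordering B, D, A#, F# into stacked thirds gives B–D–F#–A#; the bottom of that stack, B, is the root.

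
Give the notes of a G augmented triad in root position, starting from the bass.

Spelling G augmented: G–B–D#. In root position the root is bass, giving G, B, D# from the bottom.

G, B, D#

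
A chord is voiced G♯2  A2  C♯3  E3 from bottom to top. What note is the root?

G#, A, C#, E are the tones of an A major seventh chord (A–C#–E–G#), making A the root.

A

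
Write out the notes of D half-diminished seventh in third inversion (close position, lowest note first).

C, D, F, Ab

The chord tones are D–F–Ab–C. With the seventh (C) lowest for third inversion: C, D, F, Ab.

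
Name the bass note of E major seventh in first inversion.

G#

E major seventh is E–G#–B–D#. First inversion places the third in the bass: G#.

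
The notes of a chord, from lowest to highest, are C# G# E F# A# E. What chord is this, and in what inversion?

The pitch classes C#, G#, E, F#, A# arrange in thirds as F#–A#–C#–E–G#: an F# dominant ninth chord.
The lowest note is C#, the fifth of the chord, so this is second inversion.

F# dominant ninth, second inversion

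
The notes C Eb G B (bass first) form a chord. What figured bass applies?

The notes C, Eb, G, B stack in thirds as C–Eb–G–B — a C minor-major seventh chord. The bass C is the root, so this is root position: figured 7.

7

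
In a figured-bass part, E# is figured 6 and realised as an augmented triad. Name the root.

C#

The figures 6 mean the third of the chord is in the bass. If E# is the third of an augmented triad, the root is C# (chord tones C#–E#–G##).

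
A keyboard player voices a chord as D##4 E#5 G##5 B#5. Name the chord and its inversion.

The pitch classes D##, E#, G##, B# arrange in thirds as E#–G##–B#–D##: an E# major seventh chord.
The lowest note is D##, the seventh of the chord, so this is third inversion (figured bass 4/2).

E# major seventh, third inversion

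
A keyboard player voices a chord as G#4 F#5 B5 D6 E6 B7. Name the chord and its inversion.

E dominant ninth, first inversion

The distinct note names are G#, F#, B, D, E. Stacked in thirds they read E–G#–B–D–F#, which is a dominant ninth chord on E.
With the third (G#) in the bass, the chord is in first inversion.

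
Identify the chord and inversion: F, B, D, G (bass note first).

The distinct note names are F, B, D, G. Stacked in thirds they read G–B–D–F, which is a dominant seventh chord on G.
With the seventh (F) in the bass, the chord is in third inversion (figured bass 4/2).

G dominant seventh, third inversion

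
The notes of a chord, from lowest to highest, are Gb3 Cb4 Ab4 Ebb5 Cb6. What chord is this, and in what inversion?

The distinct note names are Gb, Cb, Ab, Ebb. Stacked in thirds they read Ab–Cb–Ebb–Gb, which is a half-diminished seventh chord on Ab.
Gb is the seventh of Ab half-diminished seventh; seventh in the bass means third inversion (figured bass 4/2).

Ab half-diminished seventh, third inversion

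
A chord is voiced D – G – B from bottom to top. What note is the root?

G

D, G, B are the tones of a G major triad (G–B–D), making G the root.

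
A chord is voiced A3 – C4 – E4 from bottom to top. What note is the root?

A

The distinct letter names are A, C, E. Arranged as a stack of thirds they read A–C–E, so A is the root (an A minor triad).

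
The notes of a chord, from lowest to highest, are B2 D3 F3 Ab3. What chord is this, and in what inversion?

B diminished seventh, root position

The pitch classes B, D, F, Ab arrange in thirds as B–D–F–Ab: a B diminished seventh chord.
The lowest note is B, the root of the chord, so this is root position (figured bass 7).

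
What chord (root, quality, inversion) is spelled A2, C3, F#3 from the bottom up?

The pitch classes A, C, F# arrange in thirds as F#–A–C: an F# diminished triad.
A is the third of F# diminished; third in the bass means first inversion (figured bass 6).

F# diminished, first inversion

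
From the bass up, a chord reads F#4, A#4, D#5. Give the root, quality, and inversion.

Reducing to letter names: F#, A#, D#. These stack in thirds as D#–F#–A# — a D# minor triad.
F# is the third of D# minor; third in the bass means first inversion (figured bass 6).

D# minor, first inversion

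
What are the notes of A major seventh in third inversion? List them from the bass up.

A major seventh is A–C#–E–G#. Third inversion puts the seventh (G#) in the bass, with the remaining tones above: G#, A, C#, E.

G#, A, C#, E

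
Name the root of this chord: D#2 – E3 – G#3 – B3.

E

D#, E, G#, B are the tones of an E major seventh chord (E–G#–B–D#), making E the root.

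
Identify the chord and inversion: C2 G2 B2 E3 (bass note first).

The pitch classes C, G, B, E arrange in thirds as C–E–G–B: a C major seventh chord.
With the root (C) in the bass, the chord is in root position (figured bass 7).

C major seventh, root position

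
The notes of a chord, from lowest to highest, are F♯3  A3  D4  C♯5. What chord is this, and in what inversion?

D major seventh, first inversion

The pitch classes F#, A, D, C# arrange in thirds as D–F#–A–C#: a D major seventh chord.
The lowest note is F#, the third of the chord, so this is first inversion (figured bass 6/5).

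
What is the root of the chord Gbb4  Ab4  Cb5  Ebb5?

Gbb, Ab, Cb, Ebb are the tones of an Ab diminished seventh chord (Ab–Cb–Ebb–Gbb), making Ab the root.

Ab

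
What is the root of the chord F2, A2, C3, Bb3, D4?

The distinct letter names are F, A, C, Bb, D. Arranged as a stack of thirds they read Bb–D–F–A–C, so Bb is the root (a Bb major ninth chord).

Bb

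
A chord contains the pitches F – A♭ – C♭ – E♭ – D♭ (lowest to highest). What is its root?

The distinct letter names are F, Ab, Cb, Eb, Db. Arranged as a stack of thirds they read Db–F–Ab–Cb–Eb, so Db is the root (a Db dominant ninth chord).

Db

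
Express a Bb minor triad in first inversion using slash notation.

First inversion of Bb minor has the third (Db) in the bass. As a slash chord: Bbm/Db.

Bbm/Db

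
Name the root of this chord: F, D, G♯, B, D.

The distinct letter names are F, D, G#, B. Arranged as a stack of thirds they read G#–B–D–F, so G# is the root (a G# diminished seventh chord).

G#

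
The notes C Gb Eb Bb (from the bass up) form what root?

C, Gb, Eb, Bb are the tones of a C half-diminished seventh chord (C–Eb–Gb–Bb), making C the root.

C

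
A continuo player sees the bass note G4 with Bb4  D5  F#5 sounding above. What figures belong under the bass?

7

The notes G, Bb, D, F# stack in thirds as G–Bb–D–F# — a G minor-major seventh chord. The bass G is the root, so this is root position: figured 7.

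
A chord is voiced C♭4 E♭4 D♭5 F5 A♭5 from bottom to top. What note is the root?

Db

Reordering Cb, Eb, Db, F, Ab into stacked thirds gives Db–F–Ab–Cb–Eb; the bottom of that stack, Db, is the root.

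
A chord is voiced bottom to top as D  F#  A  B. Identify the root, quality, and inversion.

The pitch classes D, F#, A, B arrange in thirds as B–D–F#–A: a B minor seventh chord.
The lowest note is D, the third of the chord, so this is first inversion (figured bass 6/5).

B minor seventh, first inversion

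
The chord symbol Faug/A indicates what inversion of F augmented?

first inversion

Faug/A means F augmented with A in the bass. A is the third of F augmented (F–A–C#), so this is first inversion.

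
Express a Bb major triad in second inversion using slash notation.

Second inversion of Bb major has the fifth (F) in the bass. As a slash chord: BbM/F.

BbM/F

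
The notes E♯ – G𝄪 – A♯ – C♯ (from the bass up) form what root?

A#

The distinct letter names are E#, G##, A#, C#. Arranged as a stack of thirds they read A#–C#–E#–G##, so A# is the root (an A# minor-major seventh chord).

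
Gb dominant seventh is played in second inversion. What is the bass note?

In second inversion the fifth is lowest. For Gb dominant seventh (Gb–Bb–Db–Fb) that is Db.

Db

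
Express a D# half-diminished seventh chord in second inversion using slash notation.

D#ø7/A

Second inversion of D# half-diminished seventh has the fifth (A) in the bass. As a slash chord: D#ø7/A.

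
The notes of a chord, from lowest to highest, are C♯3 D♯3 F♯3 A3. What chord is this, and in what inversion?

D# half-diminished seventh, third inversion

Reducing to letter names: C#, D#, F#, A. These stack in thirds as D#–F#–A–C# — a D# half-diminished seventh chord.
The lowest note is C#, the seventh of the chord, so this is third inversion (figured bass 4/2).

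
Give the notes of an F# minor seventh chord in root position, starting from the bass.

F# minor seventh is F#–A–C#–E. Root position puts the root (F#) in the bass, with the remaining tones above: F#, A, C#, E.

F#, A, C#, E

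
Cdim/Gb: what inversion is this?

second inversion

Cdim/Gb means C diminished with Gb in the bass. Gb is the fifth of C diminished (C–Eb–Gb), so this is second inversion.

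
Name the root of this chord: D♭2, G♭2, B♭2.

Gb

The distinct letter names are Db, Gb, Bb. Arranged as a stack of thirds they read Gb–Bb–Db, so Gb is the root (a Gb major triad).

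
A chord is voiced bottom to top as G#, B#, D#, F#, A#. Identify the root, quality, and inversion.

Reducing to letter names: G#, B#, D#, F#, A#. These stack in thirds as G#–B#–D#–F#–A# — a G# dominant ninth chord.
G# is the root of G# dominant ninth; root in the bass means root position.

G# dominant ninth, root position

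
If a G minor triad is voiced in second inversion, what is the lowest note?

In second inversion the fifth is lowest. For G minor (G–Bb–D) that is D.

D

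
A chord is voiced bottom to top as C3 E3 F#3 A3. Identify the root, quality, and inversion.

F# half-diminished seventh, second inversion

The distinct note names are C, E, F#, A. Stacked in thirds they read F#–A–C–E, which is a half-diminished seventh chord on F#.
C is the fifth of F# half-diminished seventh; fifth in the bass means second inversion (figured bass 4/3).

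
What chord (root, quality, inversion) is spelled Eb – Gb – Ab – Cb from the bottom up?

Ab minor seventh, second inversion

The pitch classes Eb, Gb, Ab, Cb arrange in thirds as Ab–Cb–Eb–Gb: an Ab minor seventh chord.
The lowest note is Eb, the fifth of the chord, so this is second inversion (figured bass 4/3).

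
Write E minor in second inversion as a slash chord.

Second inversion of E minor has the fifth (B) in the bass. As a slash chord: Em/B.

Em/B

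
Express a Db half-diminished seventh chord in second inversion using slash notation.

Dbø7/Abb

Second inversion of Db half-diminished seventh has the fifth (Abb) in the bass. As a slash chord: Dbø7/Abb.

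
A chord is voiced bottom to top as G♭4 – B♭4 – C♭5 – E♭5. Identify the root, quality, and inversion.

The distinct note names are Gb, Bb, Cb, Eb. Stacked in thirds they read Cb–Eb–Gb–Bb, which is a major seventh chord on Cb.
The lowest note is Gb, the fifth of the chord, so this is second inversion (figured bass 4/3).

Cb major seventh, second inversion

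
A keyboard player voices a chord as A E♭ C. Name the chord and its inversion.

The distinct note names are A, Eb, C. Stacked in thirds they read A–C–Eb, which is a diminished triad on A.
The lowest note is A, the root of the chord, so this is root position (figured bass 5/3).

A diminished, root position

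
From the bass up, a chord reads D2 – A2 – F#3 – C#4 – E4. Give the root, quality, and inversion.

D major ninth, root position

Reducing to letter names: D, A, F#, C#, E. These stack in thirds as D–F#–A–C#–E — a D major ninth chord.
D is the root of D major ninth; root in the bass means root position.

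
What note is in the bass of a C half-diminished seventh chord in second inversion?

Gb

C half-diminished seventh is C–Eb–Gb–Bb. Second inversion places the fifth in the bass: Gb.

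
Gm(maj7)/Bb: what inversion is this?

Gm(maj7)/Bb means G minor-major seventh with Bb in the bass. Bb is the third of G minor-major seventh (G–Bb–D–F#), so this is first inversion.

first inversion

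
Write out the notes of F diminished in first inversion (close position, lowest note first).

Ab, Cb, F

The chord tones are F–Ab–Cb. With the third (Ab) lowest for first inversion: Ab, Cb, F.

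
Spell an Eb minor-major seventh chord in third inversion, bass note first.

D, Eb, Gb, Bb

Eb minor-major seventh is Eb–Gb–Bb–D. Third inversion puts the seventh (D) in the bass, with the remaining tones above: D, Eb, Gb, Bb.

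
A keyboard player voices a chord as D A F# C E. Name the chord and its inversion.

The distinct note names are D, A, F#, C, E. Stacked in thirds they read D–F#–A–C–E, which is a dominant ninth chord on D.
The lowest note is D, the root of the chord, so this is root position.

D dominant ninth, root position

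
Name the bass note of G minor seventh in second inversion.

The fifth of G minor seventh (G–Bb–D–F) is D; that is the bass in second inversion.

D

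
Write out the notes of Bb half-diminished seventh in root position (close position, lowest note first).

Bb half-diminished seventh is Bb–Db–Fb–Ab. Root position puts the root (Bb) in the bass, with the remaining tones above: Bb, Db, Fb, Ab.

Bb, Db, Fb, Ab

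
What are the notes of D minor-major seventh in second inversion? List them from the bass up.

The chord tones are D–F–A–C#. With the fifth (A) lowest for second inversion: A, C#, D, F.

A, C#, D, F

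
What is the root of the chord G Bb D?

Reordering G, Bb, D into stacked thirds gives G–Bb–D; the bottom of that stack, G, is the root.

G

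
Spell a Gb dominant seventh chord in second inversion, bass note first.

Gb dominant seventh is Gb–Bb–Db–Fb. Second inversion puts the fifth (Db) in the bass, with the remaining tones above: Db, Fb, Gb, Bb.

Db, Fb, Gb, Bb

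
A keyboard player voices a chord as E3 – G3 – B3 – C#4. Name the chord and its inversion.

C# half-diminished seventh, first inversion

Reducing to letter names: E, G, B, C#. These stack in thirds as C#–E–G–B — a C# half-diminished seventh chord.
With the third (E) in the bass, the chord is in first inversion (figured bass 6/5).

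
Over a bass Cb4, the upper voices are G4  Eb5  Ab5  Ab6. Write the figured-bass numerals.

6/5

The notes Cb, G, Eb, Ab stack in thirds as Ab–Cb–Eb–G — an Ab minor-major seventh chord. The bass Cb is the third, so this is first inversion: figured 6/5.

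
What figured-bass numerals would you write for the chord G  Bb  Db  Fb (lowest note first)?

The notes G, Bb, Db, Fb stack in thirds as G–Bb–Db–Fb — a G diminished seventh chord. The bass G is the root, so this is root position: figured 7.

7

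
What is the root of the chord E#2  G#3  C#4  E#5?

Reordering E#, G#, C# into stacked thirds gives C#–E#–G#; the bottom of that stack, C#, is the root.

C#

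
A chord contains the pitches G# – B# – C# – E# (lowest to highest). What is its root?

The distinct letter names are G#, B#, C#, E#. Arranged as a stack of thirds they read C#–E#–G#–B#, so C# is the root (a C# major seventh chord).

C#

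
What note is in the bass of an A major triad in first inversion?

In first inversion the third is lowest. For A major (A–C#–E) that is C#.

C#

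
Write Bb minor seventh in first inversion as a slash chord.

Bbm7/Db

First inversion of Bb minor seventh has the third (Db) in the bass. As a slash chord: Bbm7/Db.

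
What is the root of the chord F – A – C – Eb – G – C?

F

F, A, C, Eb, G are the tones of an F dominant ninth chord (F–A–C–Eb–G), making F the root.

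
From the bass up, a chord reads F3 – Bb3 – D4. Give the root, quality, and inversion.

Reducing to letter names: F, Bb, D. These stack in thirds as Bb–D–F — a Bb major triad.
F is the fifth of Bb major; fifth in the bass means second inversion (figured bass 6/4).

Bb major, second inversion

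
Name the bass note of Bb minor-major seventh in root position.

The root of Bb minor-major seventh (Bb–Db–F–A) is Bb; that is the bass in root position.

Bb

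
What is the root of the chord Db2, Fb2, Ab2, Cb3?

Db

Db, Fb, Ab, Cb are the tones of a Db minor seventh chord (Db–Fb–Ab–Cb), making Db the root.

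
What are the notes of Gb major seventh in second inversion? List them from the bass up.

Db, F, Gb, Bb

Spelling Gb major seventh: Gb–Bb–Db–F. In second inversion the fifth is bass, giving Db, F, Gb, Bb from the bottom.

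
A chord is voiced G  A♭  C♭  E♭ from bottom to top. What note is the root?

Ab

G, Ab, Cb, Eb are the tones of an Ab minor-major seventh chord (Ab–Cb–Eb–G), making Ab the root.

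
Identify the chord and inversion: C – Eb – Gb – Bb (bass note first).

The pitch classes C, Eb, Gb, Bb arrange in thirds as C–Eb–Gb–Bb: a C half-diminished seventh chord.
With the root (C) in the bass, the chord is in root position (figured bass 7).

C half-diminished seventh, root position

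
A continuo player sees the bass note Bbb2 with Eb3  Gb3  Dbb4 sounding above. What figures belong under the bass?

4/3

The notes Bbb, Eb, Gb, Dbb stack in thirds as Eb–Gb–Bbb–Dbb — an Eb diminished seventh chord. The bass Bbb is the fifth, so this is second inversion: figured 4/3.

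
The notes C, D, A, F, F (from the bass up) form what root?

C, D, A, F are the tones of a D minor seventh chord (D–F–A–C), making D the root.

D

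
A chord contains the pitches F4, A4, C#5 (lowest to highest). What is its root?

F

Reordering F, A, C# into stacked thirds gives F–A–C#; the bottom of that stack, F, is the root.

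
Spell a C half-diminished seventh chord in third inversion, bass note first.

Spelling C half-diminished seventh: C–Eb–Gb–Bb. In third inversion the seventh is bass, giving Bb, C, Eb, Gb from the bottom.

Bb, C, Eb, Gb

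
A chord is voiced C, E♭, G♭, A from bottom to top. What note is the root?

The distinct letter names are C, Eb, Gb, A. Arranged as a stack of thirds they read A–C–Eb–Gb, so A is the root (an A diminished seventh chord).

A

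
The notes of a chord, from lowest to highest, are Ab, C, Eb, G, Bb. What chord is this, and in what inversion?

The distinct note names are Ab, C, Eb, G, Bb. Stacked in thirds they read Ab–C–Eb–G–Bb, which is a major ninth chord on Ab.
Ab is the root of Ab major ninth; root in the bass means root position.

Ab major ninth, root position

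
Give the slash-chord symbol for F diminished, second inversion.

Fdim/Cb

Second inversion of F diminished has the fifth (Cb) in the bass. As a slash chord: Fdim/Cb.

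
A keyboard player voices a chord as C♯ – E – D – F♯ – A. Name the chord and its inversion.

Reducing to letter names: C#, E, D, F#, A. These stack in thirds as D–F#–A–C#–E — a D major ninth chord.
C# is the seventh of D major ninth; seventh in the bass means third inversion.

D major ninth, third inversion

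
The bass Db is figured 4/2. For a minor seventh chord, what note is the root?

The figures 4/2 mean the seventh of the chord is in the bass. If Db is the seventh of a minor seventh chord, the root is Eb (chord tones Eb–Gb–Bb–Db).

Eb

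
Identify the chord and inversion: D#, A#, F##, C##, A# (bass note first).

D# major seventh, root position

The distinct note names are D#, A#, F##, C##. Stacked in thirds they read D#–F##–A#–C##, which is a major seventh chord on D#.
With the root (D#) in the bass, the chord is in root position (figured bass 7).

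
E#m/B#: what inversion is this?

E#m/B# means E# minor with B# in the bass. B# is the fifth of E# minor (E#–G#–B#), so this is second inversion.

second inversion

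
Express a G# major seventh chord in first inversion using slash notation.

First inversion of G# major seventh has the third (B#) in the bass. As a slash chord: G#maj7/B#.

G#maj7/B#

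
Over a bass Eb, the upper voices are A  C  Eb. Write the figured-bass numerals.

6/4

The notes Eb, A, C stack in thirds as A–C–Eb — an A diminished triad. The bass Eb is the fifth, so this is second inversion: figured 6/4.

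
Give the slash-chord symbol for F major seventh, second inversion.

Second inversion of F major seventh has the fifth (C) in the bass. As a slash chord: Fmaj7/C.

Fmaj7/C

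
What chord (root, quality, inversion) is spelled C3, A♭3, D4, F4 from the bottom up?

The distinct note names are C, Ab, D, F. Stacked in thirds they read D–F–Ab–C, which is a half-diminished seventh chord on D.
With the seventh (C) in the bass, the chord is in third inversion (figured bass 4/2).

D half-diminished seventh, third inversion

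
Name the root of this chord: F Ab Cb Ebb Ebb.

F

Reordering F, Ab, Cb, Ebb into stacked thirds gives F–Ab–Cb–Ebb; the bottom of that stack, F, is the root.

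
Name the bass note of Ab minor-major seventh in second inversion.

The fifth of Ab minor-major seventh (Ab–Cb–Eb–G) is Eb; that is the bass in second inversion.

Eb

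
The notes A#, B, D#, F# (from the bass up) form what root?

A#, B, D#, F# are the tones of a B major seventh chord (B–D#–F#–A#), making B the root.

B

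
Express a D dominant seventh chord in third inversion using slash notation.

D7/C

Third inversion of D dominant seventh has the seventh (C) in the bass. As a slash chord: D7/C.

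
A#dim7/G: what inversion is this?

A#dim7/G means A# diminished seventh with G in the bass. G is the seventh of A# diminished seventh (A#–C#–E–G), so this is third inversion.

third inversion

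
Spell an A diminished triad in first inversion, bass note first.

Spelling A diminished: A–C–Eb. In first inversion the third is bass, giving C, Eb, A from the bottom.

C, Eb, A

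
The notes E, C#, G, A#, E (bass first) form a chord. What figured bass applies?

4/3

The notes E, C#, G, A# stack in thirds as A#–C#–E–G — an A# diminished seventh chord. The bass E is the fifth, so this is second inversion: figured 4/3.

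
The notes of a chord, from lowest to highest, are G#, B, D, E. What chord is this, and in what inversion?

E dominant seventh, first inversion

Reducing to letter names: G#, B, D, E. These stack in thirds as E–G#–B–D — an E dominant seventh chord.
The lowest note is G#, the third of the chord, so this is first inversion (figured bass 6/5).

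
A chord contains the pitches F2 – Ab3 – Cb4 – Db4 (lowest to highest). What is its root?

Db

The distinct letter names are F, Ab, Cb, Db. Arranged as a stack of thirds they read Db–F–Ab–Cb, so Db is the root (a Db dominant seventh chord).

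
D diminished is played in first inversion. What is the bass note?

F

In first inversion the third is lowest. For D diminished (D–F–Ab) that is F.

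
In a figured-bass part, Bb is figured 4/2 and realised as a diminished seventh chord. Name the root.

The figures 4/2 mean the seventh of the chord is in the bass. If Bb is the seventh of a diminished seventh chord, the root is C# (chord tones C#–E–G–Bb).

C#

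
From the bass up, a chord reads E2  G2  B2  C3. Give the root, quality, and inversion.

C major seventh, first inversion

The pitch classes E, G, B, C arrange in thirds as C–E–G–B: a C major seventh chord.
The lowest note is E, the third of the chord, so this is first inversion (figured bass 6/5).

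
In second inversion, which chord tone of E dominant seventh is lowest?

B

E dominant seventh is E–G#–B–D. Second inversion places the fifth in the bass: B.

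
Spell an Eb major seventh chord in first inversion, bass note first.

The chord tones are Eb–G–Bb–D. With the third (G) lowest for first inversion: G, Bb, D, Eb.

G, Bb, D, Eb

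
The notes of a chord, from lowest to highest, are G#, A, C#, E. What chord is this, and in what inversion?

Reducing to letter names: G#, A, C#, E. These stack in thirds as A–C#–E–G# — an A major seventh chord.
G# is the seventh of A major seventh; seventh in the bass means third inversion (figured bass 4/2).

A major seventh, third inversion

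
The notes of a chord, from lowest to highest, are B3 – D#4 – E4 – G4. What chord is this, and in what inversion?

The pitch classes B, D#, E, G arrange in thirds as E–G–B–D#: an E minor-major seventh chord.
The lowest note is B, the fifth of the chord, so this is second inversion (figured bass 4/3).

E minor-major seventh, second inversion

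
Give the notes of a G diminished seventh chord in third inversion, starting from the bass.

G diminished seventh is G–Bb–Db–Fb. Third inversion puts the seventh (Fb) in the bass, with the remaining tones above: Fb, G, Bb, Db.

Fb, G, Bb, Db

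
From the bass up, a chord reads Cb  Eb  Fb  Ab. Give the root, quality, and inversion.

Reducing to letter names: Cb, Eb, Fb, Ab. These stack in thirds as Fb–Ab–Cb–Eb — an Fb major seventh chord.
With the fifth (Cb) in the bass, the chord is in second inversion (figured bass 4/3).

Fb major seventh, second inversion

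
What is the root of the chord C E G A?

A

Reordering C, E, G, A into stacked thirds gives A–C–E–G; the bottom of that stack, A, is the root.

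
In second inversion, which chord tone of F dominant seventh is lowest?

C

The fifth of F dominant seventh (F–A–C–Eb) is C; that is the bass in second inversion.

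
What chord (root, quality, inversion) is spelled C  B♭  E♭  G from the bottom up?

The pitch classes C, Bb, Eb, G arrange in thirds as C–Eb–G–Bb: a C minor seventh chord.
The lowest note is C, the root of the chord, so this is root position (figured bass 7).

C minor seventh, root position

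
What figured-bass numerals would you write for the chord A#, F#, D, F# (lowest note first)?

The notes A#, F#, D stack in thirds as D–F#–A# — a D augmented triad. The bass A# is the fifth, so this is second inversion: figured 6/4.

6/4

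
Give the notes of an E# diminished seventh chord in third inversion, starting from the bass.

D, E#, G#, B

Spelling E# diminished seventh: E#–G#–B–D. In third inversion the seventh is bass, giving D, E#, G#, B from the bottom.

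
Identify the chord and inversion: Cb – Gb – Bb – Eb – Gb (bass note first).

The distinct note names are Cb, Gb, Bb, Eb. Stacked in thirds they read Cb–Eb–Gb–Bb, which is a major seventh chord on Cb.
Cb is the root of Cb major seventh; root in the bass means root position (figured bass 7).

Cb major seventh, root position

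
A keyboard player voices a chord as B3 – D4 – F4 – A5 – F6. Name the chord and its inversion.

The distinct note names are B, D, F, A. Stacked in thirds they read B–D–F–A, which is a half-diminished seventh chord on B.
With the root (B) in the bass, the chord is in root position (figured bass 7).

B half-diminished seventh, root position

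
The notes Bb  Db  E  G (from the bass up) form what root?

E

Bb, Db, E, G are the tones of an E diminished seventh chord (E–G–Bb–Db), making E the root.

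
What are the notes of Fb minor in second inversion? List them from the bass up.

Cb, Fb, Abb

Spelling Fb minor: Fb–Abb–Cb. In second inversion the fifth is bass, giving Cb, Fb, Abb from the bottom.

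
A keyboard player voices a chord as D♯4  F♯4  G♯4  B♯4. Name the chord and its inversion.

The pitch classes D#, F#, G#, B# arrange in thirds as G#–B#–D#–F#: a G# dominant seventh chord.
The lowest note is D#, the fifth of the chord, so this is second inversion (figured bass 4/3).

G# dominant seventh, second inversion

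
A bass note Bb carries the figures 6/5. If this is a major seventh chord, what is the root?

Gb

The figures 6/5 mean the third of the chord is in the bass. If Bb is the third of a major seventh chord, the root is Gb (chord tones Gb–Bb–Db–F).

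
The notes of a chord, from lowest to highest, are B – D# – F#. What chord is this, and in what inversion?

The pitch classes B, D#, F# arrange in thirds as B–D#–F#: a B major triad.
With the root (B) in the bass, the chord is in root position (figured bass 5/3).

B major, root position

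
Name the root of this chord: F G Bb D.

Reordering F, G, Bb, D into stacked thirds gives G–Bb–D–F; the bottom of that stack, G, is the root.

G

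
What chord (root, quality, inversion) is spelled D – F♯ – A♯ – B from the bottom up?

Reducing to letter names: D, F#, A#, B. These stack in thirds as B–D–F#–A# — a B minor-major seventh chord.
With the third (D) in the bass, the chord is in first inversion (figured bass 6/5).

B minor-major seventh, first inversion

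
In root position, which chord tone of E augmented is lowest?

E augmented is E–G#–B#. Root position places the root in the bass: E.

E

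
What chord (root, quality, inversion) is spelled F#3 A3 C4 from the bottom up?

The distinct note names are F#, A, C. Stacked in thirds they read F#–A–C, which is a diminished triad on F#.
With the root (F#) in the bass, the chord is in root position (figured bass 5/3).

F# diminished, root position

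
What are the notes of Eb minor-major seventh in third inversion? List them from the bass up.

The chord tones are Eb–Gb–Bb–D. With the seventh (D) lowest for third inversion: D, Eb, Gb, Bb.

D, Eb, Gb, Bb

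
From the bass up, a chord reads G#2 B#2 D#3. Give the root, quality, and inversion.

G# major, root position

Reducing to letter names: G#, B#, D#. These stack in thirds as G#–B#–D# — a G# major triad.
The lowest note is G#, the root of the chord, so this is root position (figured bass 5/3).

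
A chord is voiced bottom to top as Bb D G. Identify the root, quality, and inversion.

G minor, first inversion

The distinct note names are Bb, D, G. Stacked in thirds they read G–Bb–D, which is a minor triad on G.
With the third (Bb) in the bass, the chord is in first inversion (figured bass 6).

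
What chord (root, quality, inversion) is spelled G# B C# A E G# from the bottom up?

The distinct note names are G#, B, C#, A, E. Stacked in thirds they read A–C#–E–G#–B, which is a major ninth chord on A.
G# is the seventh of A major ninth; seventh in the bass means third inversion.

A major ninth, third inversion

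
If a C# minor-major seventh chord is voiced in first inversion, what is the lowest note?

E

C# minor-major seventh is C#–E–G#–B#. First inversion places the third in the bass: E.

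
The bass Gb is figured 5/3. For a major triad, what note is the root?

Gb

The figures 5/3 mean the root of the chord is in the bass. If Gb is the root of a major triad, the root is Gb (chord tones Gb–Bb–Db).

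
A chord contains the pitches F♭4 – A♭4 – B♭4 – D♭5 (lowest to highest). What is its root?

Fb, Ab, Bb, Db are the tones of a Bb half-diminished seventh chord (Bb–Db–Fb–Ab), making Bb the root.

Bb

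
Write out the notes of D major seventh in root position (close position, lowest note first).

D, F#, A, C#

The chord tones are D–F#–A–C#. With the root (D) lowest for root position: D, F#, A, C#.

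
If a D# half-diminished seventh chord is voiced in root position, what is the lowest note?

In root position the root is lowest. For D# half-diminished seventh (D#–F#–A–C#) that is D#.

D#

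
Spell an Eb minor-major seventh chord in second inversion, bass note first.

Eb minor-major seventh is Eb–Gb–Bb–D. Second inversion puts the fifth (Bb) in the bass, with the remaining tones above: Bb, D, Eb, Gb.

Bb, D, Eb, Gb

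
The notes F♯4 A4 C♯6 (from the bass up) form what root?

F#, A, C# are the tones of an F# minor triad (F#–A–C#), making F# the root.

F#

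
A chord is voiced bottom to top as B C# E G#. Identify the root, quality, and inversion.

The pitch classes B, C#, E, G# arrange in thirds as C#–E–G#–B: a C# minor seventh chord.
The lowest note is B, the seventh of the chord, so this is third inversion (figured bass 4/2).

C# minor seventh, third inversion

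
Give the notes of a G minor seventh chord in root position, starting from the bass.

G, Bb, D, F

Spelling G minor seventh: G–Bb–D–F. In root position the root is bass, giving G, Bb, D, F from the bottom.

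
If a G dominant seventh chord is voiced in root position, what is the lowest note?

G

G dominant seventh is G–B–D–F. Root position places the root in the bass: G.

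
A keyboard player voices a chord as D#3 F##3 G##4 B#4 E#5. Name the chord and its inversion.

E# dominant ninth, third inversion

The pitch classes D#, F##, G##, B#, E# arrange in thirds as E#–G##–B#–D#–F##: an E# dominant ninth chord.
D# is the seventh of E# dominant ninth; seventh in the bass means third inversion.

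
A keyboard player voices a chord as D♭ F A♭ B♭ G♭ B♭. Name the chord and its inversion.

Gb major ninth, second inversion

The pitch classes Db, F, Ab, Bb, Gb arrange in thirds as Gb–Bb–Db–F–Ab: a Gb major ninth chord.
The lowest note is Db, the fifth of the chord, so this is second inversion.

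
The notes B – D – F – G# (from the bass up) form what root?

G#

Reordering B, D, F, G# into stacked thirds gives G#–B–D–F; the bottom of that stack, G#, is the root.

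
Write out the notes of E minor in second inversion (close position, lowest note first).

E minor is E–G–B. Second inversion puts the fifth (B) in the bass, with the remaining tones above: B, E, G.

B, E, G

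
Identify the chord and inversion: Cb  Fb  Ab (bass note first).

The distinct note names are Cb, Fb, Ab. Stacked in thirds they read Fb–Ab–Cb, which is a major triad on Fb.
The lowest note is Cb, the fifth of the chord, so this is second inversion (figured bass 6/4).

Fb major, second inversion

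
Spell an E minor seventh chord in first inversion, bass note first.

G, B, D, E

Spelling E minor seventh: E–G–B–D. In first inversion the third is bass, giving G, B, D, E from the bottom.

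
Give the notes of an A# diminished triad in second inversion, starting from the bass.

E, A#, C#

The chord tones are A#–C#–E. With the fifth (E) lowest for second inversion: E, A#, C#.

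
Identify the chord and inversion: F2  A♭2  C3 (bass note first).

The distinct note names are F, Ab, C. Stacked in thirds they read F–Ab–C, which is a minor triad on F.
With the root (F) in the bass, the chord is in root position (figured bass 5/3).

F minor, root position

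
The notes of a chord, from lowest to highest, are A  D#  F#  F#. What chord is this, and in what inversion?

D# diminished, second inversion

The distinct note names are A, D#, F#. Stacked in thirds they read D#–F#–A, which is a diminished triad on D#.
The lowest note is A, the fifth of the chord, so this is second inversion (figured bass 6/4).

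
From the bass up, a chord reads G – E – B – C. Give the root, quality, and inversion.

C major seventh, second inversion

Reducing to letter names: G, E, B, C. These stack in thirds as C–E–G–B — a C major seventh chord.
With the fifth (G) in the bass, the chord is in second inversion (figured bass 4/3).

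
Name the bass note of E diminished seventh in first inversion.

In first inversion the third is lowest. For E diminished seventh (E–G–Bb–Db) that is G.

G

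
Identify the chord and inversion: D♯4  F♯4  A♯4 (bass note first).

D# minor, root position

The pitch classes D#, F#, A# arrange in thirds as D#–F#–A#: a D# minor triad.
With the root (D#) in the bass, the chord is in root position (figured bass 5/3).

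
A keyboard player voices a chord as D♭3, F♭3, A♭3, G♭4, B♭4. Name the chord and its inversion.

Gb dominant ninth, second inversion

The pitch classes Db, Fb, Ab, Gb, Bb arrange in thirds as Gb–Bb–Db–Fb–Ab: a Gb dominant ninth chord.
With the fifth (Db) in the bass, the chord is in second inversion.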